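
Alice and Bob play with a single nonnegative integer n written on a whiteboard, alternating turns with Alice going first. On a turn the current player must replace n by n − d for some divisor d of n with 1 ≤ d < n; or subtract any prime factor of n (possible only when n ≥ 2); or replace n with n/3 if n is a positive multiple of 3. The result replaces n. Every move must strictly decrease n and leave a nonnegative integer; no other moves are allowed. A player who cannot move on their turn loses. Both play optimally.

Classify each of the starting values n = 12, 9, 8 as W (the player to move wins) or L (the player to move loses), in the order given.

12: W, 9: L, 8: W

Build the W/L table. Terminal = L. A non-terminal position is W if it has a move to some L; otherwise it is L.
n=0: no move → L
n=1: no move → L
n=2: W (go to 0, an L position)
n=3: W (go to 0, an L position)
n=4: L (options 2(W), 3(W) are all W)
n=5: W (go to 0, an L position)
n=6: W (go to 4, an L position)
n=7: W (go to 0, an L position)
n=8: W (go to 4, an L position)
n=9: L (options 3(W), 6(W), 8(W) are all W)
n=10: W (go to 9, an L position)
n=11: W (go to 0, an L position)
n=12: W (go to 4, an L position)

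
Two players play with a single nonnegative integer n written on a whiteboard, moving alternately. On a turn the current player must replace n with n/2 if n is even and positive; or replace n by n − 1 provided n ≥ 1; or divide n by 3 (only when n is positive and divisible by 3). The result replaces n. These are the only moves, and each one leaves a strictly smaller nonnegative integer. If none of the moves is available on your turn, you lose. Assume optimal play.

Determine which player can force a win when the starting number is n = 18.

The first player wins.

Work bottom-up. With no move the player to move loses. Otherwise the position is W if at least one move leads to an L position for the opponent, and L if every move leads to a W.
n=0: no move → L
n=1: reaches L-position 0 → W
n=2: only reaches 1(W), which is W → L
n=3: reaches L-position 2 → W
n=4: reaches L-position 2 → W
n=5: only reaches 4(W), which is W → L
n=6: reaches L-position 2 → W
n=7: only reaches 6(W), which is W → L
n=8: reaches L-position 7 → W
n=9: only reaches 3(W), 8(W), all W → L
n=10: reaches L-position 5 → W
n=11: only reaches 10(W), which is W → L
n=12: reaches L-position 11 → W
n=13: only reaches 12(W), which is W → L
n=14: reaches L-position 7 → W
n=15: reaches L-position 5 → W
n=16: only reaches 8(W), 15(W), all W → L
n=17: reaches L-position 16 → W
n=18: reaches L-position 9 → W
From 18 the player to move can move to 9, reaching an L position.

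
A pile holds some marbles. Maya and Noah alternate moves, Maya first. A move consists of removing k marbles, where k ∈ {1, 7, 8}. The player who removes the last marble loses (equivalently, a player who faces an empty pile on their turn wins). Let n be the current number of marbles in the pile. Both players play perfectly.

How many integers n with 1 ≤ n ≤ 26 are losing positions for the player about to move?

Use the standard recursion: the mover wins at a terminal position; elsewhere, the mover wins exactly when some move hands the opponent an L position.
n=0: no move; the opponent has just taken the last marble and therefore loses → W
n=1: the only move is to 0(W), a W ⇒ L
n=2: can move to 1, which is L ⇒ W
n=3: the only move is to 2(W), a W ⇒ L
n=4: can move to 3, which is L ⇒ W
n=5: the only move is to 4(W), a W ⇒ L
n=6: can move to 5, which is L ⇒ W
n=7: moves to 6(W), 0(W); every one is W ⇒ L
n=8: can move to 7, which is L ⇒ W
n=9: can move to 1, which is L ⇒ W
n=10: can move to 3, which is L ⇒ W
n=11: can move to 3, which is L ⇒ W
n=12: can move to 5, which is L ⇒ W
n=13: can move to 5, which is L ⇒ W
n=14: can move to 7, which is L ⇒ W
n=15: can move to 7, which is L ⇒ W
n=16: moves to 15(W), 9(W), 8(W); every one is W ⇒ L
n=17: can move to 16, which is L ⇒ W
n=18: moves to 17(W), 11(W), 10(W); every one is W ⇒ L
n=19: can move to 18, which is L ⇒ W
n=20: moves to 19(W), 13(W), 12(W); every one is W ⇒ L
n=21: can move to 20, which is L ⇒ W
n=22: moves to 21(W), 15(W), 14(W); every one is W ⇒ L
n=23: can move to 22, which is L ⇒ W
n=24: can move to 16, which is L ⇒ W
n=25: can move to 18, which is L ⇒ W
n=26: can move to 18, which is L ⇒ W
L entries with 1 ≤ n ≤ 26 (the range starts at n=1): n = 1, 3, 5, 7, 16, 18, 20, 22; that makes 8.

8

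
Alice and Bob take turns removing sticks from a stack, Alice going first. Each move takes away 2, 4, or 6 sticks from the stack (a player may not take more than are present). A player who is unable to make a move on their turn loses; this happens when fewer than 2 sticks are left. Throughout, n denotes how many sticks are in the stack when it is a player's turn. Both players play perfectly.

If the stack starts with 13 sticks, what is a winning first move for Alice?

Remove 4, leaving 9.

Label each position W (a win for the player to move) or L (a loss). A position with no legal move is L; any other position is W exactly when some move reaches an L, and L when every move reaches a W.
n=0: no move → L
n=1: no move → L
n=2: reaches L-position 0 → W
n=3: reaches L-position 1 → W
n=4: reaches L-position 0 → W
n=5: reaches L-position 1 → W
n=6: reaches L-position 0 → W
n=7: reaches L-position 1 → W
n=8: only reaches 6(W), 4(W), 2(W), all W → L
n=9: only reaches 7(W), 5(W), 3(W), all W → L
n=10: reaches L-position 8 → W
n=11: reaches L-position 9 → W
n=12: reaches L-position 8 → W
n=13: reaches L-position 9 → W
From 13, the L positions reachable in one move are: 9.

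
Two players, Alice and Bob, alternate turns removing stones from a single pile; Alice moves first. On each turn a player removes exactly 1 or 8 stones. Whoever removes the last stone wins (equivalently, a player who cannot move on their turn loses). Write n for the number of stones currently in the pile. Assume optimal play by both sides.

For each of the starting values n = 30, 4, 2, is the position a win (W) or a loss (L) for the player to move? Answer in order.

30: W, 4: L, 2: L

Use the standard recursion: the mover loses at a terminal position; elsewhere, the mover wins exactly when some move hands the opponent an L position.
n=0: no move → L
n=1: can move to 0, which is L ⇒ W
n=2: the only move is to 1(W), a W ⇒ L
n=3: can move to 2, which is L ⇒ W
n=4: the only move is to 3(W), a W ⇒ L
n=5: can move to 4, which is L ⇒ W
n=6: the only move is to 5(W), a W ⇒ L
n=7: can move to 6, which is L ⇒ W
n=8: can move to 0, which is L ⇒ W
n=9: moves to 8(W), 1(W); every one is W ⇒ L
n=10: can move to 9, which is L ⇒ W
n=11: moves to 10(W), 3(W); every one is W ⇒ L
n=12: can move to 11, which is L ⇒ W
n=13: moves to 12(W), 5(W); every one is W ⇒ L
n=14: can move to 13, which is L ⇒ W
n=15: moves to 14(W), 7(W); every one is W ⇒ L
n=16: can move to 15, which is L ⇒ W
n=17: can move to 9, which is L ⇒ W
n=18: moves to 17(W), 10(W); every one is W ⇒ L
n=19: can move to 18, which is L ⇒ W
n=20: moves to 19(W), 12(W); every one is W ⇒ L
n=21: can move to 20, which is L ⇒ W
n=22: moves to 21(W), 14(W); every one is W ⇒ L
n=23: can move to 22, which is L ⇒ W
n=24: moves to 23(W), 16(W); every one is W ⇒ L
n=25: can move to 24, which is L ⇒ W
n=26: can move to 18, which is L ⇒ W
n=27: moves to 26(W), 19(W); every one is W ⇒ L
n=28: can move to 27, which is L ⇒ W
n=29: moves to 28(W), 21(W); every one is W ⇒ L
n=30: can move to 29, which is L ⇒ W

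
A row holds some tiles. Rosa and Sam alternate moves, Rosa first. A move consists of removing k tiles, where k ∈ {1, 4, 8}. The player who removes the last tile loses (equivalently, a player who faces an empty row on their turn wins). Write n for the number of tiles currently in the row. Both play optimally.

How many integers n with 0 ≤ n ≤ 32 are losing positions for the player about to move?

12

Work bottom-up. With no move the player to move wins. Otherwise the position is W if at least one move leads to an L position for the opponent, and L if every move leads to a W.
n=0: no move; the opponent has just taken the last tile and therefore loses → W
n=1: the only move is to 0(W), a W ⇒ L
n=2: can move to 1, which is L ⇒ W
n=3: the only move is to 2(W), a W ⇒ L
n=4: can move to 3, which is L ⇒ W
n=5: can move to 1, which is L ⇒ W
n=6: moves to 5(W), 2(W); every one is W ⇒ L
n=7: can move to 6, which is L ⇒ W
n=8: moves to 7(W), 4(W), 0(W); every one is W ⇒ L
n=9: can move to 8, which is L ⇒ W
n=10: can move to 6, which is L ⇒ W
n=11: can move to 3, which is L ⇒ W
n=12: can move to 8, which is L ⇒ W
n=13: moves to 12(W), 9(W), 5(W); every one is W ⇒ L
n=14: can move to 13, which is L ⇒ W
n=15: moves to 14(W), 11(W), 7(W); every one is W ⇒ L
n=16: can move to 15, which is L ⇒ W
n=17: can move to 13, which is L ⇒ W
n=18: moves to 17(W), 14(W), 10(W); every one is W ⇒ L
n=19: can move to 18, which is L ⇒ W
n=20: moves to 19(W), 16(W), 12(W); every one is W ⇒ L
n=21: can move to 20, which is L ⇒ W
n=22: can move to 18, which is L ⇒ W
n=23: can move to 15, which is L ⇒ W
n=24: can move to 20, which is L ⇒ W
n=25: moves to 24(W), 21(W), 17(W); every one is W ⇒ L
n=26: can move to 25, which is L ⇒ W
n=27: moves to 26(W), 23(W), 19(W); every one is W ⇒ L
n=28: can move to 27, which is L ⇒ W
n=29: can move to 25, which is L ⇒ W
n=30: moves to 29(W), 26(W), 22(W); every one is W ⇒ L
n=31: can move to 30, which is L ⇒ W
n=32: moves to 31(W), 28(W), 24(W); every one is W ⇒ L
L entries with 0 ≤ n ≤ 32: n = 1, 3, 6, 8, 13, 15, 18, 20, 25, 27, 30, 32; that makes 12.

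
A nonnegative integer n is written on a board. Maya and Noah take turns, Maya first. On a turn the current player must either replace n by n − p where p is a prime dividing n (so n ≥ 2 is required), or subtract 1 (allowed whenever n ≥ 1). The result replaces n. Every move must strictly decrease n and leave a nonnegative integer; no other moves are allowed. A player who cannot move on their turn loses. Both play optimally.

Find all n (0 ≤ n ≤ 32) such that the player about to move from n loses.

0, 4, 8, 12, 16, 20, 24, 28, 32

Label each position W (a win for the player to move) or L (a loss). A position with no legal move is L; any other position is W exactly when some move reaches an L, and L when every move reaches a W.
n=0: no move → L
n=1: →0(L), so W
n=2: →0(L), so W
n=3: →0(L), so W
n=4: →2(W), 3(W) — all W, so L
n=5: →0(L), so W
n=6: →4(L), so W
n=7: →0(L), so W
n=8: →6(W), 7(W) — all W, so L
n=9: →8(L), so W
n=10: →8(L), so W
n=11: →0(L), so W
n=12: →9(W), 10(W), 11(W) — all W, so L
n=13: →0(L), so W
n=14: →12(L), so W
n=15: →12(L), so W
n=16: →14(W), 15(W) — all W, so L
n=17: →0(L), so W
n=18: →16(L), so W
n=19: →0(L), so W
n=20: →15(W), 18(W), 19(W) — all W, so L
n=21: →20(L), so W
n=22: →20(L), so W
n=23: →0(L), so W
n=24: →21(W), 22(W), 23(W) — all W, so L
n=25: →20(L), so W
n=26: →24(L), so W
n=27: →24(L), so W
n=28: →21(W), 26(W), 27(W) — all W, so L
n=29: →0(L), so W
n=30: →28(L), so W
n=31: →0(L), so W
n=32: →30(W), 31(W) — all W, so L
Reading off the rows marked L gives the requested list; there are 9 such values of n.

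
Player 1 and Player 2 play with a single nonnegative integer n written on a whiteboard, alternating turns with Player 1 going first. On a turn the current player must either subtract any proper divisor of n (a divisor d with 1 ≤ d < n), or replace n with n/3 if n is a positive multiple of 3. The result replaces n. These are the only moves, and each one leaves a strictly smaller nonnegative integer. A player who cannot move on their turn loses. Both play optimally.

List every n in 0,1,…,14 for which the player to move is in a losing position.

0, 1, 4, 7, 9, 11, 13

Use the standard recursion: the mover loses at a terminal position; elsewhere, the mover wins exactly when some move hands the opponent an L position.
n=0: no move → L
n=1: no move → L
n=2: →1(L), so W
n=3: →1(L), so W
n=4: →2(W), 3(W) — all W, so L
n=5: →4(L), so W
n=6: →4(L), so W
n=7: →6(W) only, which is W, so L
n=8: →4(L), so W
n=9: →3(W), 6(W), 8(W) — all W, so L
n=10: →9(L), so W
n=11: →10(W) only, which is W, so L
n=12: →4(L), so W
n=13: →12(W) only, which is W, so L
n=14: →7(L), so W
Reading off the rows marked L gives the requested list; there are 7 such values of n.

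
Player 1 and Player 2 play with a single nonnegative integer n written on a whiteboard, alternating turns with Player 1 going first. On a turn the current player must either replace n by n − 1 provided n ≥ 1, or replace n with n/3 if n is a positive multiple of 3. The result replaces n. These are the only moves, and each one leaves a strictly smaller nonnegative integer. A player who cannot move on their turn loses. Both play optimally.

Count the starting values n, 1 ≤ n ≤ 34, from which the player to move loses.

16

Classify positions by backward induction: terminal positions (no move available) are L. From any other position, the mover wins iff some move reaches an L.
n=0: no move → L
n=1: W (go to 0, an L position)
n=2: L (sole option 1(W) is W)
n=3: W (go to 2, an L position)
n=4: L (sole option 3(W) is W)
n=5: W (go to 4, an L position)
n=6: W (go to 2, an L position)
n=7: L (sole option 6(W) is W)
n=8: W (go to 7, an L position)
n=9: L (options 3(W), 8(W) are all W)
n=10: W (go to 9, an L position)
n=11: L (sole option 10(W) is W)
n=12: W (go to 4, an L position)
n=13: L (sole option 12(W) is W)
n=14: W (go to 13, an L position)
n=15: L (options 5(W), 14(W) are all W)
n=16: W (go to 15, an L position)
n=17: L (sole option 16(W) is W)
n=18: W (go to 17, an L position)
n=19: L (sole option 18(W) is W)
n=20: W (go to 19, an L position)
n=21: W (go to 7, an L position)
n=22: L (sole option 21(W) is W)
n=23: W (go to 22, an L position)
n=24: L (options 8(W), 23(W) are all W)
n=25: W (go to 24, an L position)
n=26: L (sole option 25(W) is W)
n=27: W (go to 9, an L position)
n=28: L (sole option 27(W) is W)
n=29: W (go to 28, an L position)
n=30: L (options 10(W), 29(W) are all W)
n=31: W (go to 30, an L position)
n=32: L (sole option 31(W) is W)
n=33: W (go to 11, an L position)
n=34: L (sole option 33(W) is W)
L entries with 1 ≤ n ≤ 34 (n=0 is outside the asked range and is not counted): n = 2, 4, 7, 9, 11, 13, 15, 17, 19, 22, 24, 26, 28, 30, 32, 34; that makes 16.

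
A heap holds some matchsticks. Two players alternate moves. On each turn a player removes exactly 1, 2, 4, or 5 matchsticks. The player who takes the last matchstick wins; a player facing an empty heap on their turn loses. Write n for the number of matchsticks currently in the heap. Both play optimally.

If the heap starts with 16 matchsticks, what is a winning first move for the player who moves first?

Remove 1, leaving 15.

Work bottom-up. With no move the player to move loses. Otherwise the position is W if at least one move leads to an L position for the opponent, and L if every move leads to a W.
n=0: no move → L
n=1: reaches L-position 0 → W
n=2: reaches L-position 0 → W
n=3: only reaches 2(W), 1(W), all W → L
n=4: reaches L-position 3 → W
n=5: reaches L-position 3 → W
n=6: only reaches 5(W), 4(W), 2(W), 1(W), all W → L
n=7: reaches L-position 6 → W
n=8: reaches L-position 6 → W
n=9: only reaches 8(W), 7(W), 5(W), 4(W), all W → L
n=10: reaches L-position 9 → W
n=11: reaches L-position 9 → W
n=12: only reaches 11(W), 10(W), 8(W), 7(W), all W → L
n=13: reaches L-position 12 → W
n=14: reaches L-position 12 → W
n=15: only reaches 14(W), 13(W), 11(W), 10(W), all W → L
n=16: reaches L-position 15 → W
From 16, the L positions reachable in one move are: 15, 12. Any move reaching one of these is winning.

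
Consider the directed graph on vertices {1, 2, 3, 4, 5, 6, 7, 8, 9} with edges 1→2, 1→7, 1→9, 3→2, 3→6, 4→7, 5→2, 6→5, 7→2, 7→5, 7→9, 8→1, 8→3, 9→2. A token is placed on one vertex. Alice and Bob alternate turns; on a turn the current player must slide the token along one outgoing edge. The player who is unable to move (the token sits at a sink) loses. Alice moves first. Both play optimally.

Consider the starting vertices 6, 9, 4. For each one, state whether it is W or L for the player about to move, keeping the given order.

6: L, 9: W, 4: L

Classify positions by backward induction: terminal positions (no move available) are L. From any other position, the mover wins iff some move reaches an L.
Every edge goes from a vertex to one that appears earlier in the order 2, 5, 9, 7, 1, 6, 3, 8, 4, so processing vertices in that order labels each vertex after all of its successors.
2: no outgoing edge → L
5: can move to 2, which is L ⇒ W
9: can move to 2, which is L ⇒ W
7: can move to 2, which is L ⇒ W
1: can move to 2, which is L ⇒ W
6: the only move is to 5(W), a W ⇒ L
3: can move to 6, which is L ⇒ W
8: moves to 3(W), 1(W); every one is W ⇒ L
4: the only move is to 7(W), a W ⇒ L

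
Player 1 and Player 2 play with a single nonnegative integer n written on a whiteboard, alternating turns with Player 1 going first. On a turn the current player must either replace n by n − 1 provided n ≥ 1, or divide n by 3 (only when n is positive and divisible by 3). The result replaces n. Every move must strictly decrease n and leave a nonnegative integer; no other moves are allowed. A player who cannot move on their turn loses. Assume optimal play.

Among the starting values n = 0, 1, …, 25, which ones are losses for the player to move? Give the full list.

0, 2, 4, 7, 9, 11, 13, 15, 17, 19, 22, 24

Classify positions by backward induction: terminal positions (no move available) are L. From any other position, the mover wins iff some move reaches an L.
n=0: no move → L
n=1: →0(L), so W
n=2: →1(W) only, which is W, so L
n=3: →2(L), so W
n=4: →3(W) only, which is W, so L
n=5: →4(L), so W
n=6: →2(L), so W
n=7: →6(W) only, which is W, so L
n=8: →7(L), so W
n=9: →3(W), 8(W) — all W, so L
n=10: →9(L), so W
n=11: →10(W) only, which is W, so L
n=12: →4(L), so W
n=13: →12(W) only, which is W, so L
n=14: →13(L), so W
n=15: →5(W), 14(W) — all W, so L
n=16: →15(L), so W
n=17: →16(W) only, which is W, so L
n=18: →17(L), so W
n=19: →18(W) only, which is W, so L
n=20: →19(L), so W
n=21: →7(L), so W
n=22: →21(W) only, which is W, so L
n=23: →22(L), so W
n=24: →8(W), 23(W) — all W, so L
n=25: →24(L), so W
Reading off the rows marked L gives the requested list; there are 12 such values of n.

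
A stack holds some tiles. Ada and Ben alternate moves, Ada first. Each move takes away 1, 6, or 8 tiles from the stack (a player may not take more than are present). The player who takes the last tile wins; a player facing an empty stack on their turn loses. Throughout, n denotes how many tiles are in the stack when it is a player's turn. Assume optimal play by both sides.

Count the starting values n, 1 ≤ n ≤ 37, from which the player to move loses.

16

Classify positions by backward induction: terminal positions (no move available) are L. From any other position, the mover wins iff some move reaches an L.
n=0: no move → L
n=1: →0(L), so W
n=2: →1(W) only, which is W, so L
n=3: →2(L), so W
n=4: →3(W) only, which is W, so L
n=5: →4(L), so W
n=6: →0(L), so W
n=7: →6(W), 1(W) — all W, so L
n=8: →7(L), so W
n=9: →8(W), 3(W), 1(W) — all W, so L
n=10: →9(L), so W
n=11: →10(W), 5(W), 3(W) — all W, so L
n=12: →11(L), so W
n=13: →7(L), so W
n=14: →13(W), 8(W), 6(W) — all W, so L
n=15: →14(L), so W
n=16: →15(W), 10(W), 8(W) — all W, so L
n=17: →16(L), so W
n=18: →17(W), 12(W), 10(W) — all W, so L
n=19: →18(L), so W
n=20: →14(L), so W
n=21: →20(W), 15(W), 13(W) — all W, so L
n=22: →21(L), so W
n=23: →22(W), 17(W), 15(W) — all W, so L
n=24: →23(L), so W
n=25: →24(W), 19(W), 17(W) — all W, so L
n=26: →25(L), so W
n=27: →21(L), so W
n=28: →27(W), 22(W), 20(W) — all W, so L
n=29: →28(L), so W
n=30: →29(W), 24(W), 22(W) — all W, so L
n=31: →30(L), so W
n=32: →31(W), 26(W), 24(W) — all W, so L
n=33: →32(L), so W
n=34: →28(L), so W
n=35: →34(W), 29(W), 27(W) — all W, so L
n=36: →35(L), so W
n=37: →36(W), 31(W), 29(W) — all W, so L
L entries with 1 ≤ n ≤ 37 (n=0 is outside the asked range and is not counted): n = 2, 4, 7, 9, 11, 14, 16, 18, 21, 23, 25, 28, 30, 32, 35, 37; that makes 16.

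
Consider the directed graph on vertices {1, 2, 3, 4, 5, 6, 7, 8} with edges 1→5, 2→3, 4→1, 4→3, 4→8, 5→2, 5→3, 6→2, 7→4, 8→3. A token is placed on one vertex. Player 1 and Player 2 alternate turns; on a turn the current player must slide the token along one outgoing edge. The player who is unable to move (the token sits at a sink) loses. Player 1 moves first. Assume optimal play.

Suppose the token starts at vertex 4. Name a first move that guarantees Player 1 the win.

Move to 1.

Use the standard recursion: the mover loses at a terminal position; elsewhere, the mover wins exactly when some move hands the opponent an L position.
Every edge goes from a vertex to one that appears earlier in the order 3, 2, 8, 5, 1, 6, 4, 7, so processing vertices in that order labels each vertex after all of its successors.
3: no outgoing edge → L
2: W (go to 3, an L position)
8: W (go to 3, an L position)
5: W (go to 3, an L position)
1: L (sole option 5(W) is W)
6: L (sole option 2(W) is W)
4: W (go to 1, an L position)
7: L (sole option 4(W) is W)
From 4, the L positions reachable in one move are: 1, 3. Any move reaching one of these is winning.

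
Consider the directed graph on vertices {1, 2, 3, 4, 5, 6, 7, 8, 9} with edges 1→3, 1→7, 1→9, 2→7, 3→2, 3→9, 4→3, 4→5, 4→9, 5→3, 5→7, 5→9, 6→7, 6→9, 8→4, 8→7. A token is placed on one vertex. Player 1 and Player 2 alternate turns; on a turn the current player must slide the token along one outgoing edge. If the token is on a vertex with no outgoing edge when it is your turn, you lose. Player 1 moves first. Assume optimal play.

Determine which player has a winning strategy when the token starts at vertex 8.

Player 1 wins.

Compute win/loss labels from the base case upward. A position with no move is L. Any other position is W if it can reach an L in one move, else L.
Every edge goes from a vertex to one that appears earlier in the order 7, 9, 2, 3, 5, 4, 6, 8, 1, so processing vertices in that order labels each vertex after all of its successors.
7: no outgoing edge → L
9: no outgoing edge → L
2: reaches L-position 7 → W
3: reaches L-position 9 → W
5: reaches L-position 9 → W
4: reaches L-position 9 → W
6: reaches L-position 9 → W
8: reaches L-position 7 → W
1: reaches L-position 9 → W
From 8 Player 1 can move to 7, reaching an L position.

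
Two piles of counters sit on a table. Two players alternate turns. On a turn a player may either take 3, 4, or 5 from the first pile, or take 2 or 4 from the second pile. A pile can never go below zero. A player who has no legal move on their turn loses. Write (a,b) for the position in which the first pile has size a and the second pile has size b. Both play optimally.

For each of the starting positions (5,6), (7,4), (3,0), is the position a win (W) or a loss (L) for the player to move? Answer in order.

(5,6): W, (7,4): L, (3,0): W

Build the W/L table. Terminal = L. A non-terminal position is W if it has a move to some L; otherwise it is L.
No move ever increases a pile, so every position that can arise here has a ≤ 7 and b ≤ 6; it is enough to label the cells with 0 ≤ a ≤ 7 and 0 ≤ b ≤ 6.
Every move lowers a or b (never raises either), so fill the grid row by row in increasing a, and left to right within a row: each cell's successors are then already labelled.
      b=0  b=1  b=2  b=3  b=4  b=5  b=6
a=0:    L    L    W    W    W    W    L
a=1:    L    L    W    W    W    W    L
a=2:    L    L    W    W    W    W    L
a=3:    W    W    L    L    W    W    W
a=4:    W    W    L    L    W    W    W
a=5:    W    W    L    L    W    W    W
a=6:    W    W    W    W    L    L    W
a=7:    W    W    W    W    L    L    W
Cells with no legal move (terminal, hence L): (0,0), (0,1), (1,0), (1,1), (2,0), (2,1).
The remaining L cells, each justified by listing all of its moves:
(0,6): →(0,4)(W), (0,2)(W) — all W, so L
(1,6): →(1,4)(W), (1,2)(W) — all W, so L
(2,6): →(2,4)(W), (2,2)(W) — all W, so L
(3,2): →(0,2)(W), (3,0)(W) — all W, so L
(3,3): →(0,3)(W), (3,1)(W) — all W, so L
(4,2): →(1,2)(W), (0,2)(W), (4,0)(W) — all W, so L
(4,3): →(1,3)(W), (0,3)(W), (4,1)(W) — all W, so L
(5,2): →(2,2)(W), (1,2)(W), (0,2)(W), (5,0)(W) — all W, so L
(5,3): →(2,3)(W), (1,3)(W), (0,3)(W), (5,1)(W) — all W, so L
(6,4): →(3,4)(W), (2,4)(W), (1,4)(W), (6,2)(W), (6,0)(W) — all W, so L
(6,5): →(3,5)(W), (2,5)(W), (1,5)(W), (6,3)(W), (6,1)(W) — all W, so L
(7,4): →(4,4)(W), (3,4)(W), (2,4)(W), (7,2)(W), (7,0)(W) — all W, so L
(7,5): →(4,5)(W), (3,5)(W), (2,5)(W), (7,3)(W), (7,1)(W) — all W, so L
Every other cell has at least one move into one of the L cells above, so it is W.
(5,6): the move to (2,6) reaches an L cell, so W
(7,4): one of the L cells justified above, so L
(3,0): the move to (0,0) reaches an L cell, so W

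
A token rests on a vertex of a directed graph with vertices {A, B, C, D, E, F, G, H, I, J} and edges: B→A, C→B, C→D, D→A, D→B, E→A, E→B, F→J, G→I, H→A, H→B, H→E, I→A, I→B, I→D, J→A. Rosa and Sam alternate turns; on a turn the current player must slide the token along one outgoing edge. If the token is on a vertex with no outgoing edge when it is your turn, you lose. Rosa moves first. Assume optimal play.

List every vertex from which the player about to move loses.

A, C, F, G

Label each position W (a win for the player to move) or L (a loss). A position with no legal move is L; any other position is W exactly when some move reaches an L, and L when every move reaches a W.
Every edge goes from a vertex to one that appears earlier in the order A, B, D, E, J, I, H, C, F, G, so processing vertices in that order labels each vertex after all of its successors.
A: no outgoing edge → L
B: can move to A, which is L ⇒ W
D: can move to A, which is L ⇒ W
E: can move to A, which is L ⇒ W
J: can move to A, which is L ⇒ W
I: can move to A, which is L ⇒ W
H: can move to A, which is L ⇒ W
C: moves to D(W), B(W); every one is W ⇒ L
F: the only move is to J(W), a W ⇒ L
G: the only move is to I(W), a W ⇒ L
The losing starting vertices are exactly the entries labelled L in this table (4 of them).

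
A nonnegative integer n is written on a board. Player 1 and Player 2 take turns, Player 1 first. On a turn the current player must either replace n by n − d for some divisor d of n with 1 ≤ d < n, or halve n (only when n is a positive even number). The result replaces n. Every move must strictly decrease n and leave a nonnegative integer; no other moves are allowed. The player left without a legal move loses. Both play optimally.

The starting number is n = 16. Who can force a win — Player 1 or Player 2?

Player 1 wins.

Compute win/loss labels from the base case upward. A position with no move is L. Any other position is W if it can reach an L in one move, else L.
n=0: no move → L
n=1: no move → L
n=2: W (go to 1, an L position)
n=3: L (sole option 2(W) is W)
n=4: W (go to 3, an L position)
n=5: L (sole option 4(W) is W)
n=6: W (go to 3, an L position)
n=7: L (sole option 6(W) is W)
n=8: W (go to 7, an L position)
n=9: L (options 6(W), 8(W) are all W)
n=10: W (go to 5, an L position)
n=11: L (sole option 10(W) is W)
n=12: W (go to 9, an L position)
n=13: L (sole option 12(W) is W)
n=14: W (go to 7, an L position)
n=15: L (options 10(W), 12(W), 14(W) are all W)
n=16: W (go to 15, an L position)
The starting position 16 is W: Player 1 should move to 15, handing over an L position.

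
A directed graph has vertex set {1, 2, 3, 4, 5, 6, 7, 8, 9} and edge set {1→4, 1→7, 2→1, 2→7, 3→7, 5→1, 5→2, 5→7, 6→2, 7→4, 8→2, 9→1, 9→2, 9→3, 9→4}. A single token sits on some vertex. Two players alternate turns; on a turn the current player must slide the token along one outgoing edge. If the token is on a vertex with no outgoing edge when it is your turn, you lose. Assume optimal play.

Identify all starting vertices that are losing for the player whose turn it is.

2, 3, 4

Classify positions by backward induction: terminal positions (no move available) are L. From any other position, the mover wins iff some move reaches an L.
Every edge goes from a vertex to one that appears earlier in the order 4, 7, 1, 2, 3, 9, 5, 8, 6, so processing vertices in that order labels each vertex after all of its successors.
4: no outgoing edge → L
7: →4(L), so W
1: →4(L), so W
2: →1(W), 7(W) — all W, so L
3: →7(W) only, which is W, so L
9: →3(L), so W
5: →2(L), so W
8: →2(L), so W
6: →2(L), so W
Reading off the rows marked L gives the requested list; there are 3 such vertices.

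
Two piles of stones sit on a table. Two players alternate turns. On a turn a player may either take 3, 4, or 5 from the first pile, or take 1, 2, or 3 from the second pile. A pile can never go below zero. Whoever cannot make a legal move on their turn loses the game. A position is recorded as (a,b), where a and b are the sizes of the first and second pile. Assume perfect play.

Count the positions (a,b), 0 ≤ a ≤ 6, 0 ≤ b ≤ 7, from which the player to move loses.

14

Label each position W (a win for the player to move) or L (a loss). A position with no legal move is L; any other position is W exactly when some move reaches an L, and L when every move reaches a W.
Every move lowers a or b (never raises either), so fill the grid row by row in increasing a, and left to right within a row: each cell's successors are then already labelled.
      b=0  b=1  b=2  b=3  b=4  b=5  b=6  b=7
a=0:    L    W    W    W    L    W    W    W
a=1:    L    W    W    W    L    W    W    W
a=2:    L    W    W    W    L    W    W    W
a=3:    W    L    W    W    W    L    W    W
a=4:    W    L    W    W    W    L    W    W
a=5:    W    L    W    W    W    L    W    W
a=6:    W    W    L    W    W    W    L    W
Cells with no legal move (terminal, hence L): (0,0), (1,0), (2,0).
The remaining L cells, each justified by listing all of its moves:
(0,4): moves to (0,3)(W), (0,2)(W), (0,1)(W); every one is W ⇒ L
(1,4): moves to (1,3)(W), (1,2)(W), (1,1)(W); every one is W ⇒ L
(2,4): moves to (2,3)(W), (2,2)(W), (2,1)(W); every one is W ⇒ L
(3,1): moves to (0,1)(W), (3,0)(W); every one is W ⇒ L
(3,5): moves to (0,5)(W), (3,4)(W), (3,3)(W), (3,2)(W); every one is W ⇒ L
(4,1): moves to (1,1)(W), (0,1)(W), (4,0)(W); every one is W ⇒ L
(4,5): moves to (1,5)(W), (0,5)(W), (4,4)(W), (4,3)(W), (4,2)(W); every one is W ⇒ L
(5,1): moves to (2,1)(W), (1,1)(W), (0,1)(W), (5,0)(W); every one is W ⇒ L
(5,5): moves to (2,5)(W), (1,5)(W), (0,5)(W), (5,4)(W), (5,3)(W), (5,2)(W); every one is W ⇒ L
(6,2): moves to (3,2)(W), (2,2)(W), (1,2)(W), (6,1)(W), (6,0)(W); every one is W ⇒ L
(6,6): moves to (3,6)(W), (2,6)(W), (1,6)(W), (6,5)(W), (6,4)(W), (6,3)(W); every one is W ⇒ L
Every other cell has at least one move into one of the L cells above, so it is W.
L cells per row: a=0: 2, a=1: 2, a=2: 2, a=3: 2, a=4: 2, a=5: 2, a=6: 2; total 14.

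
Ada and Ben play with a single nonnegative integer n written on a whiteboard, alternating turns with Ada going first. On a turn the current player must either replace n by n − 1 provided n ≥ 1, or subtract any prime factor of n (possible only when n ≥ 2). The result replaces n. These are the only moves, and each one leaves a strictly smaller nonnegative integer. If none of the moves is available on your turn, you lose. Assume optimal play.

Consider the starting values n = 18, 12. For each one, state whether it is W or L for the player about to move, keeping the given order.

18: W, 12: L

Compute win/loss labels from the base case upward. A position with no move is L. Any other position is W if it can reach an L in one move, else L.
n=0: no move → L
n=1: can move to 0, which is L ⇒ W
n=2: can move to 0, which is L ⇒ W
n=3: can move to 0, which is L ⇒ W
n=4: moves to 2(W), 3(W); every one is W ⇒ L
n=5: can move to 0, which is L ⇒ W
n=6: can move to 4, which is L ⇒ W
n=7: can move to 0, which is L ⇒ W
n=8: moves to 6(W), 7(W); every one is W ⇒ L
n=9: can move to 8, which is L ⇒ W
n=10: can move to 8, which is L ⇒ W
n=11: can move to 0, which is L ⇒ W
n=12: moves to 9(W), 10(W), 11(W); every one is W ⇒ L
n=13: can move to 0, which is L ⇒ W
n=14: can move to 12, which is L ⇒ W
n=15: can move to 12, which is L ⇒ W
n=16: moves to 14(W), 15(W); every one is W ⇒ L
n=17: can move to 0, which is L ⇒ W
n=18: can move to 16, which is L ⇒ W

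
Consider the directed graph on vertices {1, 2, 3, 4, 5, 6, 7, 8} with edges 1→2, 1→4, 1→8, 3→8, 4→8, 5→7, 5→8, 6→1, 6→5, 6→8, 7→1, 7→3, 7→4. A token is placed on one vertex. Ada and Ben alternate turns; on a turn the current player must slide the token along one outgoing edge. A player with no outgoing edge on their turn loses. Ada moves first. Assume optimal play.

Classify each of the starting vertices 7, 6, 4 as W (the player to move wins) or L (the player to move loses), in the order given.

7: L, 6: W, 4: W

Use the standard recursion: the mover loses at a terminal position; elsewhere, the mover wins exactly when some move hands the opponent an L position.
Every edge goes from a vertex to one that appears earlier in the order 2, 8, 4, 3, 1, 7, 5, 6, so processing vertices in that order labels each vertex after all of its successors.
2: no outgoing edge → L
8: no outgoing edge → L
4: W (go to 8, an L position)
3: W (go to 8, an L position)
1: W (go to 8, an L position)
7: L (options 1(W), 3(W), 4(W) are all W)
5: W (go to 7, an L position)
6: W (go to 8, an L position)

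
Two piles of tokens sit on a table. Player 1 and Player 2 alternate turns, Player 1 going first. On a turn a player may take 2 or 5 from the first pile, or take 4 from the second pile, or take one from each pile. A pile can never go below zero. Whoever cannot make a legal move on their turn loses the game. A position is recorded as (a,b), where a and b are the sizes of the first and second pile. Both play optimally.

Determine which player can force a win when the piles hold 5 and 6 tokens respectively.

Player 2 wins.

Work bottom-up. With no move the player to move loses. Otherwise the position is W if at least one move leads to an L position for the opponent, and L if every move leads to a W.
No move ever increases a pile, so every position that can arise here has a ≤ 5 and b ≤ 6; it is enough to label the cells with 0 ≤ a ≤ 5 and 0 ≤ b ≤ 6.
Every move lowers a or b (never raises either), so fill the grid row by row in increasing a, and left to right within a row: each cell's successors are then already labelled.
      b=0  b=1  b=2  b=3  b=4  b=5  b=6
a=0:    L    L    L    L    W    W    W
a=1:    L    W    W    W    W    L    L
a=2:    W    W    W    W    L    L    W
a=3:    W    L    L    L    L    W    W
a=4:    L    L    W    W    W    W    L
a=5:    W    W    W    W    W    L    L
Cells with no legal move (terminal, hence L): (0,0), (0,1), (0,2), (0,3), (1,0).
The remaining L cells, each justified by listing all of its moves:
(1,5): only reaches (1,1)(W), (0,4)(W), all W → L
(1,6): only reaches (1,2)(W), (0,5)(W), all W → L
(2,4): only reaches (0,4)(W), (2,0)(W), (1,3)(W), all W → L
(2,5): only reaches (0,5)(W), (2,1)(W), (1,4)(W), all W → L
(3,1): only reaches (1,1)(W), (2,0)(W), all W → L
(3,2): only reaches (1,2)(W), (2,1)(W), all W → L
(3,3): only reaches (1,3)(W), (2,2)(W), all W → L
(3,4): only reaches (1,4)(W), (3,0)(W), (2,3)(W), all W → L
(4,0): only reaches (2,0)(W), which is W → L
(4,1): only reaches (2,1)(W), (3,0)(W), all W → L
(4,6): only reaches (2,6)(W), (4,2)(W), (3,5)(W), all W → L
(5,5): only reaches (3,5)(W), (0,5)(W), (5,1)(W), (4,4)(W), all W → L
(5,6): only reaches (3,6)(W), (0,6)(W), (5,2)(W), (4,5)(W), all W → L
Every other cell has at least one move into one of the L cells above, so it is W.
The starting position (5,6) is L: whatever Player 1 does, the opponent receives a W position.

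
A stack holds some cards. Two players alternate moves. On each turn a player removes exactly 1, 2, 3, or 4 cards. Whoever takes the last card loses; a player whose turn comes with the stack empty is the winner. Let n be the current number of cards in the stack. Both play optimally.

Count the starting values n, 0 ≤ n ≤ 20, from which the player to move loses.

4

Build the W/L table. Terminal = W. A non-terminal position is W if it has a move to some L; otherwise it is L.
n=0: no move; the opponent has just taken the last card and therefore loses → W
n=1: the only move is to 0(W), a W ⇒ L
n=2: can move to 1, which is L ⇒ W
n=3: can move to 1, which is L ⇒ W
n=4: can move to 1, which is L ⇒ W
n=5: can move to 1, which is L ⇒ W
n=6: moves to 5(W), 4(W), 3(W), 2(W); every one is W ⇒ L
n=7: can move to 6, which is L ⇒ W
n=8: can move to 6, which is L ⇒ W
n=9: can move to 6, which is L ⇒ W
n=10: can move to 6, which is L ⇒ W
n=11: moves to 10(W), 9(W), 8(W), 7(W); every one is W ⇒ L
n=12: can move to 11, which is L ⇒ W
n=13: can move to 11, which is L ⇒ W
n=14: can move to 11, which is L ⇒ W
n=15: can move to 11, which is L ⇒ W
n=16: moves to 15(W), 14(W), 13(W), 12(W); every one is W ⇒ L
n=17: can move to 16, which is L ⇒ W
n=18: can move to 16, which is L ⇒ W
n=19: can move to 16, which is L ⇒ W
n=20: can move to 16, which is L ⇒ W
L entries with 0 ≤ n ≤ 20: n = 1, 6, 11, 16; that makes 4.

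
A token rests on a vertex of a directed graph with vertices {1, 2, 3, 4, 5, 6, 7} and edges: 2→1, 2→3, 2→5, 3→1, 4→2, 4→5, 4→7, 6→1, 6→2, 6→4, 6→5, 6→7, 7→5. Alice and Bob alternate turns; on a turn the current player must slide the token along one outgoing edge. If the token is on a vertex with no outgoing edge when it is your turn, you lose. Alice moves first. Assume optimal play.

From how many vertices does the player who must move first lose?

Label each position W (a win for the player to move) or L (a loss). A position with no legal move is L; any other position is W exactly when some move reaches an L, and L when every move reaches a W.
Every edge goes from a vertex to one that appears earlier in the order 5, 1, 3, 2, 7, 4, 6, so processing vertices in that order labels each vertex after all of its successors.
5: no outgoing edge → L
1: no outgoing edge → L
3: →1(L), so W
2: →1(L), so W
7: →5(L), so W
4: →5(L), so W
6: →1(L), so W
The L vertices are 1, 5; that is 2 in all.

2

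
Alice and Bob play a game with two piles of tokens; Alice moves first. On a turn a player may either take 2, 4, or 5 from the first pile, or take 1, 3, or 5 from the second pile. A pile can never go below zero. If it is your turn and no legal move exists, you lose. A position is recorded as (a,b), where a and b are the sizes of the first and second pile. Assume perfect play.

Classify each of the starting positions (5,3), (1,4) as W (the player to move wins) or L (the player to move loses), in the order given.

(5,3): W, (1,4): L

Label each position W (a win for the player to move) or L (a loss). A position with no legal move is L; any other position is W exactly when some move reaches an L, and L when every move reaches a W.
No move ever increases a pile, so every position that can arise here has a ≤ 5 and b ≤ 4; it is enough to label the cells with 0 ≤ a ≤ 5 and 0 ≤ b ≤ 4.
Every move lowers a or b (never raises either), so fill the grid row by row in increasing a, and left to right within a row: each cell's successors are then already labelled.
      b=0  b=1  b=2  b=3  b=4
a=0:    L    W    L    W    L
a=1:    L    W    L    W    L
a=2:    W    L    W    L    W
a=3:    W    L    W    L    W
a=4:    W    W    W    W    W
a=5:    W    W    W    W    W
Cells with no legal move (terminal, hence L): (0,0), (1,0).
The remaining L cells, each justified by listing all of its moves:
(0,2): the only move is to (0,1)(W), a W ⇒ L
(0,4): moves to (0,3)(W), (0,1)(W); every one is W ⇒ L
(1,2): the only move is to (1,1)(W), a W ⇒ L
(1,4): moves to (1,3)(W), (1,1)(W); every one is W ⇒ L
(2,1): moves to (0,1)(W), (2,0)(W); every one is W ⇒ L
(2,3): moves to (0,3)(W), (2,2)(W), (2,0)(W); every one is W ⇒ L
(3,1): moves to (1,1)(W), (3,0)(W); every one is W ⇒ L
(3,3): moves to (1,3)(W), (3,2)(W), (3,0)(W); every one is W ⇒ L
Every other cell has at least one move into one of the L cells above, so it is W.
(5,3): the move to (3,3) reaches an L cell, so W
(1,4): one of the L cells justified above, so L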